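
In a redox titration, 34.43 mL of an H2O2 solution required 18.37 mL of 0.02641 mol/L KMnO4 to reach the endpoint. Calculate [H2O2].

n(KMnO4) = 0.02641 x 0.01837 = 0.0004852 mol.
From the balanced equation, 2 mol KMnO4 reacts with 5 mol H2O2, so n(H2O2) = 0.0004852 x 5/2 = 0.001213 mol.
[H2O2] = 0.001213 / 0.03443 L = 0.0352 M.

0.0352 M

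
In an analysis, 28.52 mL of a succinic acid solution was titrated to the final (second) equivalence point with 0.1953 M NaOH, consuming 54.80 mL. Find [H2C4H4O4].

0.188 M

n(NaOH) = 0.1953 x 0.05480 = 0.01070 mol.
At the final (second) equivalence point, 2 mol OH^- react per mol H2C4H4O4, so n(H2C4H4O4) = 0.01070 / 2 = 0.005351 mol.
[H2C4H4O4] = 0.005351 / 0.02852 L = 0.188 M.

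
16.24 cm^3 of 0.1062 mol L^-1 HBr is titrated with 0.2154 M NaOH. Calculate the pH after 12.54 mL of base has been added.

n(acid) = 0.1062 x 0.01624 = 0.001725 mol; n(NaOH) added = 0.2154 x 0.01254 = 0.002701 mol.
Base is in excess by 0.002701 - 0.001725 = 0.0009764 mol in a total volume of 0.02878 L.
[OH^-] = 0.0009764/0.02878 = 0.03393 M, so pOH = 1.47 and pH = 14.00 - 1.47 = 12.53.

12.53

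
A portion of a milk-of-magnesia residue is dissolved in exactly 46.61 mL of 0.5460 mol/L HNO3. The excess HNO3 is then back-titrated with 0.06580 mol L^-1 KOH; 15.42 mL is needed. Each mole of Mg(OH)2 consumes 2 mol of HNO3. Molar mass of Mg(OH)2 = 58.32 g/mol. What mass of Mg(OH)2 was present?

0.713 g

Total n(HNO3) added = 0.5460 x 0.04661 = 0.02545 mol.
n(KOH) used = 0.06580 x 0.01542 = 0.001015 mol, which equals the excess n(HNO3).
So n(HNO3) consumed by the sample = 0.02545 - 0.001015 = 0.02443 mol.
n(Mg(OH)2) = 0.02443 / 2 = 0.01222 mol.
mass = 0.01222 mol x 58.32 g/mol = 0.713 g.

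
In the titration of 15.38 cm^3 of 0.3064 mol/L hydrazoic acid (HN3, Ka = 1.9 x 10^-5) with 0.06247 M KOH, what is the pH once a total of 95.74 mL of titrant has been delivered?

n(acid) = 0.3064 x 0.01538 = 0.004712 mol; n(KOH) added = 0.06247 x 0.09574 = 0.005981 mol.
Base is in excess by 0.005981 - 0.004712 = 0.001268 mol in a total volume of 0.1111 L.
[OH^-] = 0.001268/0.1111 = 0.01142 M, so pOH = 1.94 and pH = 14.00 - 1.94 = 12.06.

12.06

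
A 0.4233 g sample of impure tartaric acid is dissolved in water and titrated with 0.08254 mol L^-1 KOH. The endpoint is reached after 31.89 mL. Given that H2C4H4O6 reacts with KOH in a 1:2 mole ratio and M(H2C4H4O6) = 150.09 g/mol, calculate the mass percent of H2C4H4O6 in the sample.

46.7%

n(KOH) = 0.08254 x 0.03189 = 0.002632 mol.
n(H2C4H4O6) = 0.002632 / 2 = 0.001316 mol.
mass of H2C4H4O6 = 0.001316 x 150.09 = 0.1975 g.
% purity = 0.1975 / 0.4233 x 100 = 46.7%.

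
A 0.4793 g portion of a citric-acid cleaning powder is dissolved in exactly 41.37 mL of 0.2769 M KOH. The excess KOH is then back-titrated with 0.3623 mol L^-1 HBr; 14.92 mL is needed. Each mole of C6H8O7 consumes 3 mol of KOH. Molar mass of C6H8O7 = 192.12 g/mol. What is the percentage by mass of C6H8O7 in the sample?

Total n(KOH) added = 0.2769 x 0.04137 = 0.01146 mol.
n(HBr) used = 0.3623 x 0.01492 = 0.005406 mol, which equals the excess n(KOH).
So n(KOH) consumed by the sample = 0.01146 - 0.005406 = 0.006050 mol.
n(C6H8O7) = 0.006050 / 3 = 0.002017 mol.
mass C6H8O7 = 0.002017 x 192.12 = 0.3874 g, so %C6H8O7 = 0.3874/0.4793 x 100 = 80.8%.

80.8%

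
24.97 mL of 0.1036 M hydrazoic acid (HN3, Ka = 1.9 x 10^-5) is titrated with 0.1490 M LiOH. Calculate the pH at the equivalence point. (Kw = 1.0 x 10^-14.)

8.75

n(HN3) = 0.1036 x 0.02497 = 0.002587 mol; V(LiOH) at equivalence = 0.002587/0.1490 = 0.01736 L.
At equivalence all the acid is converted to N3-; total volume = 0.02497 + 0.01736 = 0.04233 L, so [N3-] = 0.002587/0.04233 = 0.06111 M.
Kb = Kw/Ka = 1.0e-14 / 1.9 x 10^-5 = 5.26e-10.
[OH^-] = sqrt(Kb x [N3-]) = sqrt(5.26e-10 x 0.06111) = 5.67e-6 M.
pOH = 5.25, so pH = 14.00 - 5.25 = 8.75.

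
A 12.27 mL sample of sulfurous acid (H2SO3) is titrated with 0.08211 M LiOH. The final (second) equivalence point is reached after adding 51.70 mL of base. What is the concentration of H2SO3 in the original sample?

n(LiOH) = 0.08211 x 0.05170 = 0.004245 mol.
At the final (second) equivalence point, 2 mol OH^- react per mol H2SO3, so n(H2SO3) = 0.004245 / 2 = 0.002123 mol.
[H2SO3] = 0.002123 / 0.01227 L = 0.173 M.

0.173 M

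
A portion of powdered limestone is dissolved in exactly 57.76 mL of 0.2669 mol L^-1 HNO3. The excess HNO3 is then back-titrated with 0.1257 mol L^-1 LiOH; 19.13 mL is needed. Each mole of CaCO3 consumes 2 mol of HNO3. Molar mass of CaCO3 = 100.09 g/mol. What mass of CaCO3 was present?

Total n(HNO3) added = 0.2669 x 0.05776 = 0.01542 mol.
n(LiOH) used = 0.1257 x 0.01913 = 0.002405 mol, which equals the excess n(HNO3).
So n(HNO3) consumed by the sample = 0.01542 - 0.002405 = 0.01301 mol.
n(CaCO3) = 0.01301 / 2 = 0.006506 mol.
mass = 0.006506 mol x 100.09 g/mol = 0.651 g.

0.651 g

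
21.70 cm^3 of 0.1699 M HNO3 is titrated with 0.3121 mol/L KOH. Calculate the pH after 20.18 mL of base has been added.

12.79

n(acid) = 0.1699 x 0.02170 = 0.003687 mol; n(KOH) added = 0.3121 x 0.02018 = 0.006298 mol.
Base is in excess by 0.006298 - 0.003687 = 0.002611 mol in a total volume of 0.04188 L.
[OH^-] = 0.002611/0.04188 = 0.06235 M, so pOH = 1.21 and pH = 14.00 - 1.21 = 12.79.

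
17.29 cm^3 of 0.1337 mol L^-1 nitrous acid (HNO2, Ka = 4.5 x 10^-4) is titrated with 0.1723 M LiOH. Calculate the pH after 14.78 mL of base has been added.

11.86

n(acid) = 0.1337 x 0.01729 = 0.002312 mol; n(LiOH) added = 0.1723 x 0.01478 = 0.002547 mol.
Base is in excess by 0.002547 - 0.002312 = 0.0002349 mol in a total volume of 0.03207 L.
[OH^-] = 0.0002349/0.03207 = 0.007325 M, so pOH = 2.14 and pH = 14.00 - 2.14 = 11.86.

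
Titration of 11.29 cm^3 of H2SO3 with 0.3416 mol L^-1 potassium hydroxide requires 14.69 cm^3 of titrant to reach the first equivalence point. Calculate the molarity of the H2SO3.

0.444 M

n(KOH) = 0.3416 x 0.01469 = 0.005018 mol.
At the first equivalence point, 1 mol OH^- react per mol H2SO3, so n(H2SO3) = 0.005018 / 1 = 0.005018 mol.
[H2SO3] = 0.005018 / 0.01129 L = 0.444 M.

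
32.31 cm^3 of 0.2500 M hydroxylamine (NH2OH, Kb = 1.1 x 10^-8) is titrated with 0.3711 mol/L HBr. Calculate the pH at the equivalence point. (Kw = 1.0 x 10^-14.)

3.43

n(NH2OH) = 0.2500 x 0.03231 = 0.008078 mol; V(HBr) at equivalence = 0.008078/0.3711 = 0.02177 L.
At equivalence the base is fully converted to NH3OH+; total volume = 0.05408 L, so [NH3OH+] = 0.008078/0.05408 = 0.1494 M.
Ka(NH3OH+) = Kw/Kb = 1.0e-14 / 1.1 x 10^-8 = 9.09e-7.
[H^+] = sqrt(Ka x [NH3OH+]) = sqrt(9.09e-7 x 0.1494) = 0.000369 M.
pH = -log(0.000369) = 3.43.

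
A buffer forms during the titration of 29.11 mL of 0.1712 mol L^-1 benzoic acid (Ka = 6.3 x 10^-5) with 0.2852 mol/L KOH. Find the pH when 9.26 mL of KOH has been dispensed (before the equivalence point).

Initial n(C6H5COOH) = 0.1712 x 0.02911 = 0.004984 mol.
n(KOH) added = 0.2852 x 0.009260 = 0.002641 mol, converting that many moles of C6H5COOH to C6H5COO-.
Remaining n(C6H5COOH) = 0.002343 mol; n(C6H5COO-) = 0.002641 mol.
By Henderson-Hasselbalch, pH = pKa + log([A^-]/[HA]) = 4.20 + log(0.002641/0.002343) = 4.20 + (+0.05) = 4.25.

4.25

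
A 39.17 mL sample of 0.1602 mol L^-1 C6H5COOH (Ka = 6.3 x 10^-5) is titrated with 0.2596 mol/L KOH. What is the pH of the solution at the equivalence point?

n(C6H5COOH) = 0.1602 x 0.03917 = 0.006275 mol; V(KOH) at equivalence = 0.006275/0.2596 = 0.02417 L.
At equivalence all the acid is converted to C6H5COO-; total volume = 0.03917 + 0.02417 = 0.06334 L, so [C6H5COO-] = 0.006275/0.06334 = 0.09907 M.
Kb = Kw/Ka = 1.0e-14 / 6.3 x 10^-5 = 1.59e-10.
[OH^-] = sqrt(Kb x [C6H5COO-]) = sqrt(1.59e-10 x 0.09907) = 3.97e-6 M.
pOH = 5.40, so pH = 14.00 - 5.40 = 8.60.

8.60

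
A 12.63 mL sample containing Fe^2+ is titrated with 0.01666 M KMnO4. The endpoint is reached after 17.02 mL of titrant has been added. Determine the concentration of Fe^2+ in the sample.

n(KMnO4) = 0.01666 x 0.01702 = 0.0002836 mol.
From the balanced equation, 1 mol KMnO4 reacts with 5 mol Fe^2+, so n(Fe^2+) = 0.0002836 x 5/1 = 0.001418 mol.
[Fe^2+] = 0.001418 / 0.01263 L = 0.112 M.

0.112 M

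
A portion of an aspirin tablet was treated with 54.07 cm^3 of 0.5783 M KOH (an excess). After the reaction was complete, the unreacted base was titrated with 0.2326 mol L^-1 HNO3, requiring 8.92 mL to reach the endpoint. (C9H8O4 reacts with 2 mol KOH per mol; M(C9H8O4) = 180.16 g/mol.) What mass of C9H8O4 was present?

2.63 g

Total n(KOH) added = 0.5783 x 0.05407 = 0.03127 mol.
n(HNO3) used = 0.2326 x 0.008920 = 0.002075 mol, which equals the excess n(KOH).
So n(KOH) consumed by the sample = 0.03127 - 0.002075 = 0.02919 mol.
n(C9H8O4) = 0.02919 / 2 = 0.01460 mol.
mass = 0.01460 mol x 180.16 g/mol = 2.63 g.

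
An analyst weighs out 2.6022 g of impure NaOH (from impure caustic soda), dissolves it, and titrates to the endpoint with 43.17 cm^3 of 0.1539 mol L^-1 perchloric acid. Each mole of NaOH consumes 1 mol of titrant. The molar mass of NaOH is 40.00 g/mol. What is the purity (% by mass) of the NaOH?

10.2%

n(HClO4) = 0.1539 x 0.04317 = 0.006644 mol.
n(NaOH) = 0.006644 / 1 = 0.006644 mol.
mass of NaOH = 0.006644 x 40.00 = 0.2658 g.
% purity = 0.2658 / 2.6022 x 100 = 10.2%.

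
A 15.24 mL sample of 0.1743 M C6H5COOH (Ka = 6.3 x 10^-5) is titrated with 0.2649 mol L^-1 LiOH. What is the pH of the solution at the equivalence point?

n(C6H5COOH) = 0.1743 x 0.01524 = 0.002656 mol; V(LiOH) at equivalence = 0.002656/0.2649 = 0.01003 L.
At equivalence all the acid is converted to C6H5COO-; total volume = 0.01524 + 0.01003 = 0.02527 L, so [C6H5COO-] = 0.002656/0.02527 = 0.1051 M.
Kb = Kw/Ka = 1.0e-14 / 6.3 x 10^-5 = 1.59e-10.
[OH^-] = sqrt(Kb x [C6H5COO-]) = sqrt(1.59e-10 x 0.1051) = 4.08e-6 M.
pOH = 5.39, so pH = 14.00 - 5.39 = 8.61.

8.61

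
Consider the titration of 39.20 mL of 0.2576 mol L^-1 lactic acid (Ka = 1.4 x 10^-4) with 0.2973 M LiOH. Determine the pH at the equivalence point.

n(HC3H5O3) = 0.2576 x 0.03920 = 0.01010 mol; V(LiOH) at equivalence = 0.01010/0.2973 = 0.03397 L.
At equivalence all the acid is converted to C3H5O3-; total volume = 0.03920 + 0.03397 = 0.07317 L, so [C3H5O3-] = 0.01010/0.07317 = 0.1380 M.
Kb = Kw/Ka = 1.0e-14 / 1.4 x 10^-4 = 7.14e-11.
[OH^-] = sqrt(Kb x [C3H5O3-]) = sqrt(7.14e-11 x 0.1380) = 3.14e-6 M.
pOH = 5.50, so pH = 14.00 - 5.50 = 8.50.

8.50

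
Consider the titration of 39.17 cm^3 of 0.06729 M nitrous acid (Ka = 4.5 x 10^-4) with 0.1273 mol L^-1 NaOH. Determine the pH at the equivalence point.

n(HNO2) = 0.06729 x 0.03917 = 0.002636 mol; V(NaOH) at equivalence = 0.002636/0.1273 = 0.02071 L.
At equivalence all the acid is converted to NO2-; total volume = 0.03917 + 0.02071 = 0.05988 L, so [NO2-] = 0.002636/0.05988 = 0.04402 M.
Kb = Kw/Ka = 1.0e-14 / 4.5 x 10^-4 = 2.22e-11.
[OH^-] = sqrt(Kb x [NO2-]) = sqrt(2.22e-11 x 0.04402) = 9.89e-7 M.
pOH = 6.00, so pH = 14.00 - 6.00 = 8.00.

8.00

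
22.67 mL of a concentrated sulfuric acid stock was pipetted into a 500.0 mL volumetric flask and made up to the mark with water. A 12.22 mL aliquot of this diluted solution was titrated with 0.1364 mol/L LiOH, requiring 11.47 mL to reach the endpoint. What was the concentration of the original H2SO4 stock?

n(LiOH) = 0.1364 x 0.01147 = 0.001565 mol.
n(H2SO4) in the aliquot = 0.001565 x 1/2 = 0.0007823 mol.
[diluted H2SO4] = 0.0007823 / 0.01222 = 0.06401 M.
Dilution factor = 500.0/22.67 = 22.06, so [stock] = 0.06401 x 22.06 = 1.41 M.

1.41 M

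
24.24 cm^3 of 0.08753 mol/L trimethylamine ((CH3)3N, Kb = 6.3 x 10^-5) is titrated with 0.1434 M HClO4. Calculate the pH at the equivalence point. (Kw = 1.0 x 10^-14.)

n((CH3)3N) = 0.08753 x 0.02424 = 0.002122 mol; V(HClO4) at equivalence = 0.002122/0.1434 = 0.01480 L.
At equivalence the base is fully converted to (CH3)3NH+; total volume = 0.03904 L, so [(CH3)3NH+] = 0.002122/0.03904 = 0.05435 M.
Ka((CH3)3NH+) = Kw/Kb = 1.0e-14 / 6.3 x 10^-5 = 1.59e-10.
[H^+] = sqrt(Ka x [(CH3)3NH+]) = sqrt(1.59e-10 x 0.05435) = 2.94e-6 M.
pH = -log(2.94e-6) = 5.53.

5.53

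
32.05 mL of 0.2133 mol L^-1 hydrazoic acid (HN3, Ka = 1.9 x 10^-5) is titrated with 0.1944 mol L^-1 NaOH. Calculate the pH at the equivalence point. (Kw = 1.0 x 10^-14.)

n(HN3) = 0.2133 x 0.03205 = 0.006836 mol; V(NaOH) at equivalence = 0.006836/0.1944 = 0.03517 L.
At equivalence all the acid is converted to N3-; total volume = 0.03205 + 0.03517 = 0.06722 L, so [N3-] = 0.006836/0.06722 = 0.1017 M.
Kb = Kw/Ka = 1.0e-14 / 1.9 x 10^-5 = 5.26e-10.
[OH^-] = sqrt(Kb x [N3-]) = sqrt(5.26e-10 x 0.1017) = 7.32e-6 M.
pOH = 5.14, so pH = 14.00 - 5.14 = 8.86.

8.86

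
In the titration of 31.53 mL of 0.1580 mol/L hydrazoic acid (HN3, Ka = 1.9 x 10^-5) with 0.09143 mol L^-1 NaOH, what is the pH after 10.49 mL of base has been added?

Initial n(HN3) = 0.1580 x 0.03153 = 0.004982 mol.
n(NaOH) added = 0.09143 x 0.01049 = 0.0009591 mol, converting that many moles of HN3 to N3-.
Remaining n(HN3) = 0.004023 mol; n(N3-) = 0.0009591 mol.
By Henderson-Hasselbalch, pH = pKa + log([A^-]/[HA]) = 4.72 + log(0.0009591/0.004023) = 4.72 + (-0.62) = 4.10.

4.10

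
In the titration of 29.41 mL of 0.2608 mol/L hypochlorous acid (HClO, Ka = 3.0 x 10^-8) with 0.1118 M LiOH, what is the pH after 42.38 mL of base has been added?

7.73

Initial n(HClO) = 0.2608 x 0.02941 = 0.007670 mol.
n(LiOH) added = 0.1118 x 0.04238 = 0.004738 mol, converting that many moles of HClO to ClO-.
Remaining n(HClO) = 0.002932 mol; n(ClO-) = 0.004738 mol.
By Henderson-Hasselbalch, pH = pKa + log([A^-]/[HA]) = 7.52 + log(0.004738/0.002932) = 7.52 + (+0.21) = 7.73.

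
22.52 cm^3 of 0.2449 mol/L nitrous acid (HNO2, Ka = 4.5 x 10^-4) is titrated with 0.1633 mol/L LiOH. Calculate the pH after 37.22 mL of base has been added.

n(acid) = 0.2449 x 0.02252 = 0.005515 mol; n(LiOH) added = 0.1633 x 0.03722 = 0.006078 mol.
Base is in excess by 0.006078 - 0.005515 = 0.0005629 mol in a total volume of 0.05974 L.
[OH^-] = 0.0005629/0.05974 = 0.009422 M, so pOH = 2.03 and pH = 14.00 - 2.03 = 11.97.

11.97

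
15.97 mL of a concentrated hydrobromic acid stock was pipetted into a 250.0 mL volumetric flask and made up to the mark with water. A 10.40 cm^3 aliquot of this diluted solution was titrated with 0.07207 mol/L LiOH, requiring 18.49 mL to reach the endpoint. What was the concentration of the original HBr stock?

2.01 M

n(LiOH) = 0.07207 x 0.01849 = 0.001333 mol.
n(HBr) in the aliquot = 0.001333 mol.
[diluted HBr] = 0.001333 / 0.01040 = 0.1281 M.
Dilution factor = 250.0/15.97 = 15.65, so [stock] = 0.1281 x 15.65 = 2.01 M.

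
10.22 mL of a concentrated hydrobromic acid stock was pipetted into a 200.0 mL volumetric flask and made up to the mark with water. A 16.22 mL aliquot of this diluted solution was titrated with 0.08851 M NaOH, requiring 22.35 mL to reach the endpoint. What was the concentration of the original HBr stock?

n(NaOH) = 0.08851 x 0.02235 = 0.001978 mol.
n(HBr) in the aliquot = 0.001978 mol.
[diluted HBr] = 0.001978 / 0.01622 = 0.1220 M.
Dilution factor = 200.0/10.22 = 19.57, so [stock] = 0.1220 x 19.57 = 2.39 M.

2.39 M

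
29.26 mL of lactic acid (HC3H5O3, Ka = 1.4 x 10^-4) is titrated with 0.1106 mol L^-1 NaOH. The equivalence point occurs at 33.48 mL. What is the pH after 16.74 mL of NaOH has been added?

16.74 mL is exactly half the equivalence volume (33.48/2), i.e. the half-equivalence point.
There, n(HA) = n(A^-), so pH = pKa = -log(1.4 x 10^-4) = 3.85.

3.85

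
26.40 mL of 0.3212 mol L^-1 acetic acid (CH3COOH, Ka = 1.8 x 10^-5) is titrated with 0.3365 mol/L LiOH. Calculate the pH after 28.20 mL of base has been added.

12.27

n(acid) = 0.3212 x 0.02640 = 0.008480 mol; n(LiOH) added = 0.3365 x 0.02820 = 0.009489 mol.
Base is in excess by 0.009489 - 0.008480 = 0.001010 mol in a total volume of 0.05460 L.
[OH^-] = 0.001010/0.05460 = 0.01849 M, so pOH = 1.73 and pH = 14.00 - 1.73 = 12.27.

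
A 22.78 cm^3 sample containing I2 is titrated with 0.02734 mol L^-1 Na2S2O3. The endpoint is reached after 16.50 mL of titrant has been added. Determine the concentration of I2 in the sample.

n(Na2S2O3) = 0.02734 x 0.01650 = 0.0004511 mol.
From the balanced equation, 2 mol Na2S2O3 reacts with 1 mol I2, so n(I2) = 0.0004511 x 1/2 = 0.0002256 mol.
[I2] = 0.0002256 / 0.02278 L = 0.00990 M.

0.00990 M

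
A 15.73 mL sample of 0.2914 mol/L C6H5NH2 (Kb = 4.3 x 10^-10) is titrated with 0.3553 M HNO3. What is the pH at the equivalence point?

2.71

n(C6H5NH2) = 0.2914 x 0.01573 = 0.004584 mol; V(HNO3) at equivalence = 0.004584/0.3553 = 0.01290 L.
At equivalence the base is fully converted to C6H5NH3+; total volume = 0.02863 L, so [C6H5NH3+] = 0.004584/0.02863 = 0.1601 M.
Ka(C6H5NH3+) = Kw/Kb = 1.0e-14 / 4.3 x 10^-10 = 2.33e-5.
[H^+] = sqrt(Ka x [C6H5NH3+]) = sqrt(2.33e-5 x 0.1601) = 0.00193 M.
pH = -log(0.00193) = 2.71.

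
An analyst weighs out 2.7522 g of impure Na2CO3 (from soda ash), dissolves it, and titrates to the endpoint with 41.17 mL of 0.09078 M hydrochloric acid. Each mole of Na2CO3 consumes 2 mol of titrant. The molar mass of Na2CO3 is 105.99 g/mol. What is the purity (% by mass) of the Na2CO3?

7.20%

n(HCl) = 0.09078 x 0.04117 = 0.003737 mol.
n(Na2CO3) = 0.003737 / 2 = 0.001869 mol.
mass of Na2CO3 = 0.001869 x 105.99 = 0.1981 g.
% purity = 0.1981 / 2.7522 x 100 = 7.20%.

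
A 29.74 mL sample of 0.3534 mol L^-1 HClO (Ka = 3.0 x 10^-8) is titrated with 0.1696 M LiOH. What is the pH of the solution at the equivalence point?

10.29

n(HClO) = 0.3534 x 0.02974 = 0.01051 mol; V(LiOH) at equivalence = 0.01051/0.1696 = 0.06197 L.
At equivalence all the acid is converted to ClO-; total volume = 0.02974 + 0.06197 = 0.09171 L, so [ClO-] = 0.01051/0.09171 = 0.1146 M.
Kb = Kw/Ka = 1.0e-14 / 3.0 x 10^-8 = 3.33e-7.
[OH^-] = sqrt(Kb x [ClO-]) = sqrt(3.33e-7 x 0.1146) = 0.000195 M.
pOH = 3.71, so pH = 14.00 - 3.71 = 10.29.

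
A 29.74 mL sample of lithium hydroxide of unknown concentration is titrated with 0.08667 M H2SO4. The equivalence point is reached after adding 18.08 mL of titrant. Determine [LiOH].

0.105 M

n(H2SO4) delivered = 0.08667 x 0.01808 = 0.001567 mol.
The reaction is 2 LiOH + 1 H2SO4, so n(LiOH) = 0.001567 x 2/1 = 0.003134 mol.
[LiOH] = 0.003134 mol / 0.02974 L = 0.105 M.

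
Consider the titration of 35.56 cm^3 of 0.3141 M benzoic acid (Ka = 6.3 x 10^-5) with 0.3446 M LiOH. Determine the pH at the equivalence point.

8.71

n(C6H5COOH) = 0.3141 x 0.03556 = 0.01117 mol; V(LiOH) at equivalence = 0.01117/0.3446 = 0.03241 L.
At equivalence all the acid is converted to C6H5COO-; total volume = 0.03556 + 0.03241 = 0.06797 L, so [C6H5COO-] = 0.01117/0.06797 = 0.1643 M.
Kb = Kw/Ka = 1.0e-14 / 6.3 x 10^-5 = 1.59e-10.
[OH^-] = sqrt(Kb x [C6H5COO-]) = sqrt(1.59e-10 x 0.1643) = 5.11e-6 M.
pOH = 5.29, so pH = 14.00 - 5.29 = 8.71.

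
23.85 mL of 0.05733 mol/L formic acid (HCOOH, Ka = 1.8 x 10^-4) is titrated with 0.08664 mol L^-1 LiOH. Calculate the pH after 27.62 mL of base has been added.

n(acid) = 0.05733 x 0.02385 = 0.001367 mol; n(LiOH) added = 0.08664 x 0.02762 = 0.002393 mol.
Base is in excess by 0.002393 - 0.001367 = 0.001026 mol in a total volume of 0.05147 L.
[OH^-] = 0.001026/0.05147 = 0.01993 M, so pOH = 1.70 and pH = 14.00 - 1.70 = 12.30.

12.30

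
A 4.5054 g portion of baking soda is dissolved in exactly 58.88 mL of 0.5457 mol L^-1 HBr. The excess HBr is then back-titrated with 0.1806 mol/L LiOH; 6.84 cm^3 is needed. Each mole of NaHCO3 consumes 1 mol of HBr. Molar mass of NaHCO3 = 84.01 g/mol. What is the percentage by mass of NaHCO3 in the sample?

57.6%

Total n(HBr) added = 0.5457 x 0.05888 = 0.03213 mol.
n(LiOH) used = 0.1806 x 0.006840 = 0.001235 mol, which equals the excess n(HBr).
So n(HBr) consumed by the sample = 0.03213 - 0.001235 = 0.03090 mol.
n(NaHCO3) = 0.03090 / 1 = 0.03090 mol.
mass NaHCO3 = 0.03090 x 84.01 = 2.596 g, so %NaHCO3 = 2.596/4.5054 x 100 = 57.6%.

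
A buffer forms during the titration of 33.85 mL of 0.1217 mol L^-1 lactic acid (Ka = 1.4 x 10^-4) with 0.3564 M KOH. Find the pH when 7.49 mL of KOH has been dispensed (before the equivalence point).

Initial n(HC3H5O3) = 0.1217 x 0.03385 = 0.004120 mol.
n(KOH) added = 0.3564 x 0.007490 = 0.002669 mol, converting that many moles of HC3H5O3 to C3H5O3-.
Remaining n(HC3H5O3) = 0.001450 mol; n(C3H5O3-) = 0.002669 mol.
By Henderson-Hasselbalch, pH = pKa + log([A^-]/[HA]) = 3.85 + log(0.002669/0.001450) = 3.85 + (+0.27) = 4.12.

4.12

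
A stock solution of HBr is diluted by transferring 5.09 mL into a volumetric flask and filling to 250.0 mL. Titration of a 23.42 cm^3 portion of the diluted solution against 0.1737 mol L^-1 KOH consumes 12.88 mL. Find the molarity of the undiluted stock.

n(KOH) = 0.1737 x 0.01288 = 0.002237 mol.
n(HBr) in the aliquot = 0.002237 mol.
[diluted HBr] = 0.002237 / 0.02342 = 0.09553 M.
Dilution factor = 250.0/5.090 = 49.12, so [stock] = 0.09553 x 49.12 = 4.69 M.

4.69 M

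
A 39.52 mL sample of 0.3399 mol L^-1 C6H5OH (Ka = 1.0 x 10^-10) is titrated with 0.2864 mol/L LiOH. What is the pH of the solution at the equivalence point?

n(C6H5OH) = 0.3399 x 0.03952 = 0.01343 mol; V(LiOH) at equivalence = 0.01343/0.2864 = 0.04690 L.
At equivalence all the acid is converted to C6H5O-; total volume = 0.03952 + 0.04690 = 0.08642 L, so [C6H5O-] = 0.01343/0.08642 = 0.1554 M.
Kb = Kw/Ka = 1.0e-14 / 1.0 x 10^-10 = 0.000100.
[OH^-] = sqrt(Kb x [C6H5O-]) = sqrt(0.000100 x 0.1554) = 0.00394 M.
pOH = 2.40, so pH = 14.00 - 2.40 = 11.60.

11.60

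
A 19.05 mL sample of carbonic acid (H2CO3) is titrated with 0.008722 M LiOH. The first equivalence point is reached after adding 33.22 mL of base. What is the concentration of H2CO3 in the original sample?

0.0152 M

n(LiOH) = 0.008722 x 0.03322 = 0.0002897 mol.
At the first equivalence point, 1 mol OH^- react per mol H2CO3, so n(H2CO3) = 0.0002897 / 1 = 0.0002897 mol.
[H2CO3] = 0.0002897 / 0.01905 L = 0.0152 M.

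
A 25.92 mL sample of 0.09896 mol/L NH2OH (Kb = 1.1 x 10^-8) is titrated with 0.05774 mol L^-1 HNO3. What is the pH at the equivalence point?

3.74

n(NH2OH) = 0.09896 x 0.02592 = 0.002565 mol; V(HNO3) at equivalence = 0.002565/0.05774 = 0.04442 L.
At equivalence the base is fully converted to NH3OH+; total volume = 0.07034 L, so [NH3OH+] = 0.002565/0.07034 = 0.03646 M.
Ka(NH3OH+) = Kw/Kb = 1.0e-14 / 1.1 x 10^-8 = 9.09e-7.
[H^+] = sqrt(Ka x [NH3OH+]) = sqrt(9.09e-7 x 0.03646) = 0.000182 M.
pH = -log(0.000182) = 3.74.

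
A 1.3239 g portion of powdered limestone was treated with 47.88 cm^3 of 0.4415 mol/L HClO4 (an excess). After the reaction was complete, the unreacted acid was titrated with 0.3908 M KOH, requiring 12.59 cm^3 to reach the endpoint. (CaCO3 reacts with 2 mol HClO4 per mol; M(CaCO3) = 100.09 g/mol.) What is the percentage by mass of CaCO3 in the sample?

Total n(HClO4) added = 0.4415 x 0.04788 = 0.02114 mol.
n(KOH) used = 0.3908 x 0.01259 = 0.004920 mol, which equals the excess n(HClO4).
So n(HClO4) consumed by the sample = 0.02114 - 0.004920 = 0.01622 mol.
n(CaCO3) = 0.01622 / 2 = 0.008109 mol.
mass CaCO3 = 0.008109 x 100.09 = 0.8117 g, so %CaCO3 = 0.8117/1.3239 x 100 = 61.3%.

61.3%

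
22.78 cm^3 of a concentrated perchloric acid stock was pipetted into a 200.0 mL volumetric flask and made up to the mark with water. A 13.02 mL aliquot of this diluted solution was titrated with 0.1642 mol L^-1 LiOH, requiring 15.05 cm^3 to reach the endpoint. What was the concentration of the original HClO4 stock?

1.67 M

n(LiOH) = 0.1642 x 0.01505 = 0.002471 mol.
n(HClO4) in the aliquot = 0.002471 mol.
[diluted HClO4] = 0.002471 / 0.01302 = 0.1898 M.
Dilution factor = 200.0/22.78 = 8.780, so [stock] = 0.1898 x 8.780 = 1.67 M.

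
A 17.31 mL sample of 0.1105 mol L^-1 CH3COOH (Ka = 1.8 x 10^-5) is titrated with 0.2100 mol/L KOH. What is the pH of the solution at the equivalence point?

n(CH3COOH) = 0.1105 x 0.01731 = 0.001913 mol; V(KOH) at equivalence = 0.001913/0.2100 = 0.009108 L.
At equivalence all the acid is converted to CH3COO-; total volume = 0.01731 + 0.009108 = 0.02642 L, so [CH3COO-] = 0.001913/0.02642 = 0.07240 M.
Kb = Kw/Ka = 1.0e-14 / 1.8 x 10^-5 = 5.56e-10.
[OH^-] = sqrt(Kb x [CH3COO-]) = sqrt(5.56e-10 x 0.07240) = 6.34e-6 M.
pOH = 5.20, so pH = 14.00 - 5.20 = 8.80.

8.80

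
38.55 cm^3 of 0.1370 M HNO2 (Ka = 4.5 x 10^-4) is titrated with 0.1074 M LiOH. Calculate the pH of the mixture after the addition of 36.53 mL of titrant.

3.81

Initial n(HNO2) = 0.1370 x 0.03855 = 0.005281 mol.
n(LiOH) added = 0.1074 x 0.03653 = 0.003923 mol, converting that many moles of HNO2 to NO2-.
Remaining n(HNO2) = 0.001358 mol; n(NO2-) = 0.003923 mol.
By Henderson-Hasselbalch, pH = pKa + log([A^-]/[HA]) = 3.35 + log(0.003923/0.001358) = 3.35 + (+0.46) = 3.81.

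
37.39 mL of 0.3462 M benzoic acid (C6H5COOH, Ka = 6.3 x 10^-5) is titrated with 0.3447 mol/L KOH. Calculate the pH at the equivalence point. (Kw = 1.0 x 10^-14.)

n(C6H5COOH) = 0.3462 x 0.03739 = 0.01294 mol; V(KOH) at equivalence = 0.01294/0.3447 = 0.03755 L.
At equivalence all the acid is converted to C6H5COO-; total volume = 0.03739 + 0.03755 = 0.07494 L, so [C6H5COO-] = 0.01294/0.07494 = 0.1727 M.
Kb = Kw/Ka = 1.0e-14 / 6.3 x 10^-5 = 1.59e-10.
[OH^-] = sqrt(Kb x [C6H5COO-]) = sqrt(1.59e-10 x 0.1727) = 5.24e-6 M.
pOH = 5.28, so pH = 14.00 - 5.28 = 8.72.

8.72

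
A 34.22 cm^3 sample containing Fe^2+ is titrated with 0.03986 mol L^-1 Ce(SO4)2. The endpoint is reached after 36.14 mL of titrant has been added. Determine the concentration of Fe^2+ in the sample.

0.0421 M

n(Ce(SO4)2) = 0.03986 x 0.03614 = 0.001441 mol.
From the balanced equation, 1 mol Ce(SO4)2 reacts with 1 mol Fe^2+, so n(Fe^2+) = 0.001441 x 1/1 = 0.001441 mol.
[Fe^2+] = 0.001441 / 0.03422 L = 0.0421 M.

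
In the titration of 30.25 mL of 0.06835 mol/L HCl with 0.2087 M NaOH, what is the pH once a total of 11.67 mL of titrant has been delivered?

11.94

n(acid) = 0.06835 x 0.03025 = 0.002068 mol; n(NaOH) added = 0.2087 x 0.01167 = 0.002436 mol.
Base is in excess by 0.002436 - 0.002068 = 0.0003679 mol in a total volume of 0.04192 L.
[OH^-] = 0.0003679/0.04192 = 0.008777 M, so pOH = 2.06 and pH = 14.00 - 2.06 = 11.94.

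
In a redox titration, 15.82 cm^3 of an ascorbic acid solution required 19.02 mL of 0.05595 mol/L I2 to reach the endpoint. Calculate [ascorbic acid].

n(I2) = 0.05595 x 0.01902 = 0.001064 mol.
From the balanced equation, 1 mol I2 reacts with 1 mol ascorbic acid, so n(ascorbic acid) = 0.001064 x 1/1 = 0.001064 mol.
[ascorbic acid] = 0.001064 / 0.01582 L = 0.0673 M.

0.0673 M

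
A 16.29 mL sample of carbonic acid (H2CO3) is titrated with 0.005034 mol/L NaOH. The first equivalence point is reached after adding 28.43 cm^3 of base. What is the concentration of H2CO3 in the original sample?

0.00879 M

n(NaOH) = 0.005034 x 0.02843 = 0.0001431 mol.
At the first equivalence point, 1 mol OH^- react per mol H2CO3, so n(H2CO3) = 0.0001431 / 1 = 0.0001431 mol.
[H2CO3] = 0.0001431 / 0.01629 L = 0.00879 M.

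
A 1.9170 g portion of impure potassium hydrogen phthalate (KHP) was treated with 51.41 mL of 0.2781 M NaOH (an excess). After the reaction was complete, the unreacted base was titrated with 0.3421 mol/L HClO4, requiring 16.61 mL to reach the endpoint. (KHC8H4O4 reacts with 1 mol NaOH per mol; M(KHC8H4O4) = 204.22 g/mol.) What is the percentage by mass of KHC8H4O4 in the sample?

Total n(NaOH) added = 0.2781 x 0.05141 = 0.01430 mol.
n(HClO4) used = 0.3421 x 0.01661 = 0.005682 mol, which equals the excess n(NaOH).
So n(NaOH) consumed by the sample = 0.01430 - 0.005682 = 0.008615 mol.
n(KHC8H4O4) = 0.008615 / 1 = 0.008615 mol.
mass KHC8H4O4 = 0.008615 x 204.22 = 1.759 g, so %KHC8H4O4 = 1.759/1.9170 x 100 = 91.8%.

91.8%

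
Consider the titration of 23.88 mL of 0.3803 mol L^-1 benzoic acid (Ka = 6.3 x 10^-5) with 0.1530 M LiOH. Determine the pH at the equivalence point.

8.62

n(C6H5COOH) = 0.3803 x 0.02388 = 0.009082 mol; V(LiOH) at equivalence = 0.009082/0.1530 = 0.05936 L.
At equivalence all the acid is converted to C6H5COO-; total volume = 0.02388 + 0.05936 = 0.08324 L, so [C6H5COO-] = 0.009082/0.08324 = 0.1091 M.
Kb = Kw/Ka = 1.0e-14 / 6.3 x 10^-5 = 1.59e-10.
[OH^-] = sqrt(Kb x [C6H5COO-]) = sqrt(1.59e-10 x 0.1091) = 4.16e-6 M.
pOH = 5.38, so pH = 14.00 - 5.38 = 8.62.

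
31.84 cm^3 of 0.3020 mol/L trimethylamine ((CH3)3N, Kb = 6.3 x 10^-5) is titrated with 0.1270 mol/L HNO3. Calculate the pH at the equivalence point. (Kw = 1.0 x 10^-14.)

n((CH3)3N) = 0.3020 x 0.03184 = 0.009616 mol; V(HNO3) at equivalence = 0.009616/0.1270 = 0.07571 L.
At equivalence the base is fully converted to (CH3)3NH+; total volume = 0.1076 L, so [(CH3)3NH+] = 0.009616/0.1076 = 0.08940 M.
Ka((CH3)3NH+) = Kw/Kb = 1.0e-14 / 6.3 x 10^-5 = 1.59e-10.
[H^+] = sqrt(Ka x [(CH3)3NH+]) = sqrt(1.59e-10 x 0.08940) = 3.77e-6 M.
pH = -log(3.77e-6) = 5.42.

5.42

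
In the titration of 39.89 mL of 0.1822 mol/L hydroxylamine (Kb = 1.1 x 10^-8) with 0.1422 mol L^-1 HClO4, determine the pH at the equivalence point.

3.57

n(NH2OH) = 0.1822 x 0.03989 = 0.007268 mol; V(HClO4) at equivalence = 0.007268/0.1422 = 0.05111 L.
At equivalence the base is fully converted to NH3OH+; total volume = 0.09100 L, so [NH3OH+] = 0.007268/0.09100 = 0.07987 M.
Ka(NH3OH+) = Kw/Kb = 1.0e-14 / 1.1 x 10^-8 = 9.09e-7.
[H^+] = sqrt(Ka x [NH3OH+]) = sqrt(9.09e-7 x 0.07987) = 0.000269 M.
pH = -log(0.000269) = 3.57.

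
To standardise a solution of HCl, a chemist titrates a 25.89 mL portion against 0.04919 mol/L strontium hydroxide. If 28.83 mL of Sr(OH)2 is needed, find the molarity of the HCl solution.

n(Sr(OH)2) delivered = 0.04919 x 0.02883 = 0.001418 mol.
The reaction is 2 HCl + 1 Sr(OH)2, so n(HCl) = 0.001418 x 2/1 = 0.002836 mol.
[HCl] = 0.002836 mol / 0.02589 L = 0.110 M.

0.110 M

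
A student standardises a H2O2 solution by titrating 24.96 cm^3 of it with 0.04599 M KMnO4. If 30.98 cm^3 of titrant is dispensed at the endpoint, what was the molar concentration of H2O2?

0.143 M

n(KMnO4) = 0.04599 x 0.03098 = 0.001425 mol.
From the balanced equation, 2 mol KMnO4 reacts with 5 mol H2O2, so n(H2O2) = 0.001425 x 5/2 = 0.003562 mol.
[H2O2] = 0.003562 / 0.02496 L = 0.143 M.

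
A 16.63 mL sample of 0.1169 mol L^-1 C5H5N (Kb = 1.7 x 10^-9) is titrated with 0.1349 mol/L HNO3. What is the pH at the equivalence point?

3.22

n(C5H5N) = 0.1169 x 0.01663 = 0.001944 mol; V(HNO3) at equivalence = 0.001944/0.1349 = 0.01441 L.
At equivalence the base is fully converted to C5H5NH+; total volume = 0.03104 L, so [C5H5NH+] = 0.001944/0.03104 = 0.06263 M.
Ka(C5H5NH+) = Kw/Kb = 1.0e-14 / 1.7 x 10^-9 = 5.88e-6.
[H^+] = sqrt(Ka x [C5H5NH+]) = sqrt(5.88e-6 x 0.06263) = 0.000607 M.
pH = -log(0.000607) = 3.22.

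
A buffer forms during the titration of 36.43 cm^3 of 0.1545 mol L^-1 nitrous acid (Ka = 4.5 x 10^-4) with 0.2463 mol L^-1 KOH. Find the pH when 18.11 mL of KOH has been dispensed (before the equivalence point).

Initial n(HNO2) = 0.1545 x 0.03643 = 0.005628 mol.
n(KOH) added = 0.2463 x 0.01811 = 0.004460 mol, converting that many moles of HNO2 to NO2-.
Remaining n(HNO2) = 0.001168 mol; n(NO2-) = 0.004460 mol.
By Henderson-Hasselbalch, pH = pKa + log([A^-]/[HA]) = 3.35 + log(0.004460/0.001168) = 3.35 + (+0.58) = 3.93.

3.93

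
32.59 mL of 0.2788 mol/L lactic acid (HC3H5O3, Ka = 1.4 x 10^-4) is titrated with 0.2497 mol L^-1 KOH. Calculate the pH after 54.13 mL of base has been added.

n(acid) = 0.2788 x 0.03259 = 0.009086 mol; n(KOH) added = 0.2497 x 0.05413 = 0.01352 mol.
Base is in excess by 0.01352 - 0.009086 = 0.004430 mol in a total volume of 0.08672 L.
[OH^-] = 0.004430/0.08672 = 0.05109 M, so pOH = 1.29 and pH = 14.00 - 1.29 = 12.71.

12.71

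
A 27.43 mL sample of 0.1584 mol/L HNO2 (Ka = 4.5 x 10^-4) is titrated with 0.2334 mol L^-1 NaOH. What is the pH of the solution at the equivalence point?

n(HNO2) = 0.1584 x 0.02743 = 0.004345 mol; V(NaOH) at equivalence = 0.004345/0.2334 = 0.01862 L.
At equivalence all the acid is converted to NO2-; total volume = 0.02743 + 0.01862 = 0.04605 L, so [NO2-] = 0.004345/0.04605 = 0.09436 M.
Kb = Kw/Ka = 1.0e-14 / 4.5 x 10^-4 = 2.22e-11.
[OH^-] = sqrt(Kb x [NO2-]) = sqrt(2.22e-11 x 0.09436) = 1.45e-6 M.
pOH = 5.84, so pH = 14.00 - 5.84 = 8.16.

8.16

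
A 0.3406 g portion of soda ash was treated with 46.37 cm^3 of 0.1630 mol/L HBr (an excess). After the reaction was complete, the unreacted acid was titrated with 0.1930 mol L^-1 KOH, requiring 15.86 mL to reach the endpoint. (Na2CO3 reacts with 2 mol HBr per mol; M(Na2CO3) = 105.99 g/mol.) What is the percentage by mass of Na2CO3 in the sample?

Total n(HBr) added = 0.1630 x 0.04637 = 0.007558 mol.
n(KOH) used = 0.1930 x 0.01586 = 0.003061 mol, which equals the excess n(HBr).
So n(HBr) consumed by the sample = 0.007558 - 0.003061 = 0.004497 mol.
n(Na2CO3) = 0.004497 / 2 = 0.002249 mol.
mass Na2CO3 = 0.002249 x 105.99 = 0.2383 g, so %Na2CO3 = 0.2383/0.3406 x 100 = 70.0%.

70.0%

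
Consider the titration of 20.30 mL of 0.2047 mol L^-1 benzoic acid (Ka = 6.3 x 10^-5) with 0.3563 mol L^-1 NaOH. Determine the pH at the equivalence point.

n(C6H5COOH) = 0.2047 x 0.02030 = 0.004155 mol; V(NaOH) at equivalence = 0.004155/0.3563 = 0.01166 L.
At equivalence all the acid is converted to C6H5COO-; total volume = 0.02030 + 0.01166 = 0.03196 L, so [C6H5COO-] = 0.004155/0.03196 = 0.1300 M.
Kb = Kw/Ka = 1.0e-14 / 6.3 x 10^-5 = 1.59e-10.
[OH^-] = sqrt(Kb x [C6H5COO-]) = sqrt(1.59e-10 x 0.1300) = 4.54e-6 M.
pOH = 5.34, so pH = 14.00 - 5.34 = 8.66.

8.66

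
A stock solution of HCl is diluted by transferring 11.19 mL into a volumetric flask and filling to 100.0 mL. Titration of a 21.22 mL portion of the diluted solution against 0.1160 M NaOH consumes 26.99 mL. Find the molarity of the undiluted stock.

1.32 M

n(NaOH) = 0.1160 x 0.02699 = 0.003131 mol.
n(HCl) in the aliquot = 0.003131 mol.
[diluted HCl] = 0.003131 / 0.02122 = 0.1475 M.
Dilution factor = 100.0/11.19 = 8.937, so [stock] = 0.1475 x 8.937 = 1.32 M.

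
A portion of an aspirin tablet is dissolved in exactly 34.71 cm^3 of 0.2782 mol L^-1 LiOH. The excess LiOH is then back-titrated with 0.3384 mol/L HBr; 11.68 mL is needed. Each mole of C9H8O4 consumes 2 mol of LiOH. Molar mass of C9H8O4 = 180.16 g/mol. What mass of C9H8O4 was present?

Total n(LiOH) added = 0.2782 x 0.03471 = 0.009656 mol.
n(HBr) used = 0.3384 x 0.01168 = 0.003953 mol, which equals the excess n(LiOH).
So n(LiOH) consumed by the sample = 0.009656 - 0.003953 = 0.005704 mol.
n(C9H8O4) = 0.005704 / 2 = 0.002852 mol.
mass = 0.002852 mol x 180.16 g/mol = 0.514 g.

0.514 g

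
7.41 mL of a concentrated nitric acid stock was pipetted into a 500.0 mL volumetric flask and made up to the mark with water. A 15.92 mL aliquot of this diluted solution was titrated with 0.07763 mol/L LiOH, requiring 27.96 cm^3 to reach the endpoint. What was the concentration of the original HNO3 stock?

n(LiOH) = 0.07763 x 0.02796 = 0.002171 mol.
n(HNO3) in the aliquot = 0.002171 mol.
[diluted HNO3] = 0.002171 / 0.01592 = 0.1363 M.
Dilution factor = 500.0/7.410 = 67.48, so [stock] = 0.1363 x 67.48 = 9.20 M.

9.20 M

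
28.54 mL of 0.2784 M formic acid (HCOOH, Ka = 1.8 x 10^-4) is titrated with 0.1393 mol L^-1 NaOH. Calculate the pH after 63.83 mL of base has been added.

n(acid) = 0.2784 x 0.02854 = 0.007946 mol; n(NaOH) added = 0.1393 x 0.06383 = 0.008892 mol.
Base is in excess by 0.008892 - 0.007946 = 0.0009460 mol in a total volume of 0.09237 L.
[OH^-] = 0.0009460/0.09237 = 0.01024 M, so pOH = 1.99 and pH = 14.00 - 1.99 = 12.01.

12.01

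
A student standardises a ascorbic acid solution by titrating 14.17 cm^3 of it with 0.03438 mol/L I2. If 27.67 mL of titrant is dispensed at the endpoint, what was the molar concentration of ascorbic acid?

0.0671 M

n(I2) = 0.03438 x 0.02767 = 0.0009513 mol.
From the balanced equation, 1 mol I2 reacts with 1 mol ascorbic acid, so n(ascorbic acid) = 0.0009513 x 1/1 = 0.0009513 mol.
[ascorbic acid] = 0.0009513 / 0.01417 L = 0.0671 M.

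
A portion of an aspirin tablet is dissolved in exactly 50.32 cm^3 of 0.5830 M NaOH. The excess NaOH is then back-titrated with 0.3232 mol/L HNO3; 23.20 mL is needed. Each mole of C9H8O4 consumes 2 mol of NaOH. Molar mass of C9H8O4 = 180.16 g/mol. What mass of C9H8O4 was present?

Total n(NaOH) added = 0.5830 x 0.05032 = 0.02934 mol.
n(HNO3) used = 0.3232 x 0.02320 = 0.007498 mol, which equals the excess n(NaOH).
So n(NaOH) consumed by the sample = 0.02934 - 0.007498 = 0.02184 mol.
n(C9H8O4) = 0.02184 / 2 = 0.01092 mol.
mass = 0.01092 mol x 180.16 g/mol = 1.97 g.

1.97 g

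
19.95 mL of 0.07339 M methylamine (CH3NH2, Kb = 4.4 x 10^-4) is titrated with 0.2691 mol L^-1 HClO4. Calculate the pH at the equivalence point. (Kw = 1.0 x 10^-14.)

n(CH3NH2) = 0.07339 x 0.01995 = 0.001464 mol; V(HClO4) at equivalence = 0.001464/0.2691 = 0.005441 L.
At equivalence the base is fully converted to CH3NH3+; total volume = 0.02539 L, so [CH3NH3+] = 0.001464/0.02539 = 0.05766 M.
Ka(CH3NH3+) = Kw/Kb = 1.0e-14 / 4.4 x 10^-4 = 2.27e-11.
[H^+] = sqrt(Ka x [CH3NH3+]) = sqrt(2.27e-11 x 0.05766) = 1.14e-6 M.
pH = -log(1.14e-6) = 5.94.

5.94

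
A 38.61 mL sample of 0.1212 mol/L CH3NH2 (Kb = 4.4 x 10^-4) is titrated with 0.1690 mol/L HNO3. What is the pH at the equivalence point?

5.90

n(CH3NH2) = 0.1212 x 0.03861 = 0.004680 mol; V(HNO3) at equivalence = 0.004680/0.1690 = 0.02769 L.
At equivalence the base is fully converted to CH3NH3+; total volume = 0.06630 L, so [CH3NH3+] = 0.004680/0.06630 = 0.07058 M.
Ka(CH3NH3+) = Kw/Kb = 1.0e-14 / 4.4 x 10^-4 = 2.27e-11.
[H^+] = sqrt(Ka x [CH3NH3+]) = sqrt(2.27e-11 x 0.07058) = 1.27e-6 M.
pH = -log(1.27e-6) = 5.90.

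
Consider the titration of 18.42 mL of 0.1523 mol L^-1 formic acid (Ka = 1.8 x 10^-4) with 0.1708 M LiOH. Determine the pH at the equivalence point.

8.33

n(HCOOH) = 0.1523 x 0.01842 = 0.002805 mol; V(LiOH) at equivalence = 0.002805/0.1708 = 0.01642 L.
At equivalence all the acid is converted to HCOO-; total volume = 0.01842 + 0.01642 = 0.03484 L, so [HCOO-] = 0.002805/0.03484 = 0.08051 M.
Kb = Kw/Ka = 1.0e-14 / 1.8 x 10^-4 = 5.56e-11.
[OH^-] = sqrt(Kb x [HCOO-]) = sqrt(5.56e-11 x 0.08051) = 2.11e-6 M.
pOH = 5.67, so pH = 14.00 - 5.67 = 8.33.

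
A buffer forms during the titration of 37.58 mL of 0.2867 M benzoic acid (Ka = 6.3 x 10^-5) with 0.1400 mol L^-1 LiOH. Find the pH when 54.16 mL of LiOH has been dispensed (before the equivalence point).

Initial n(C6H5COOH) = 0.2867 x 0.03758 = 0.01077 mol.
n(LiOH) added = 0.1400 x 0.05416 = 0.007582 mol, converting that many moles of C6H5COOH to C6H5COO-.
Remaining n(C6H5COOH) = 0.003192 mol; n(C6H5COO-) = 0.007582 mol.
By Henderson-Hasselbalch, pH = pKa + log([A^-]/[HA]) = 4.20 + log(0.007582/0.003192) = 4.20 + (+0.38) = 4.58.

4.58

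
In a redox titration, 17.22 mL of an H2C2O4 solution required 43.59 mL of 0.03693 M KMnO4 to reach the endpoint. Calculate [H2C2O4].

n(KMnO4) = 0.03693 x 0.04359 = 0.001610 mol.
From the balanced equation, 2 mol KMnO4 reacts with 5 mol H2C2O4, so n(H2C2O4) = 0.001610 x 5/2 = 0.004024 mol.
[H2C2O4] = 0.004024 / 0.01722 L = 0.234 M.

0.234 M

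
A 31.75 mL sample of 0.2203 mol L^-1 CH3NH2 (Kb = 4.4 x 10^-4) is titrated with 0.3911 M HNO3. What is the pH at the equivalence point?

5.75

n(CH3NH2) = 0.2203 x 0.03175 = 0.006995 mol; V(HNO3) at equivalence = 0.006995/0.3911 = 0.01788 L.
At equivalence the base is fully converted to CH3NH3+; total volume = 0.04963 L, so [CH3NH3+] = 0.006995/0.04963 = 0.1409 M.
Ka(CH3NH3+) = Kw/Kb = 1.0e-14 / 4.4 x 10^-4 = 2.27e-11.
[H^+] = sqrt(Ka x [CH3NH3+]) = sqrt(2.27e-11 x 0.1409) = 1.79e-6 M.
pH = -log(1.79e-6) = 5.75.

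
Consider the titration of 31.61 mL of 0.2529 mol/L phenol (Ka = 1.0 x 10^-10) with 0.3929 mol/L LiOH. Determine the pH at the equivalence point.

11.59

n(C6H5OH) = 0.2529 x 0.03161 = 0.007994 mol; V(LiOH) at equivalence = 0.007994/0.3929 = 0.02035 L.
At equivalence all the acid is converted to C6H5O-; total volume = 0.03161 + 0.02035 = 0.05196 L, so [C6H5O-] = 0.007994/0.05196 = 0.1539 M.
Kb = Kw/Ka = 1.0e-14 / 1.0 x 10^-10 = 0.000100.
[OH^-] = sqrt(Kb x [C6H5O-]) = sqrt(0.000100 x 0.1539) = 0.00392 M.
pOH = 2.41, so pH = 14.00 - 2.41 = 11.59.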